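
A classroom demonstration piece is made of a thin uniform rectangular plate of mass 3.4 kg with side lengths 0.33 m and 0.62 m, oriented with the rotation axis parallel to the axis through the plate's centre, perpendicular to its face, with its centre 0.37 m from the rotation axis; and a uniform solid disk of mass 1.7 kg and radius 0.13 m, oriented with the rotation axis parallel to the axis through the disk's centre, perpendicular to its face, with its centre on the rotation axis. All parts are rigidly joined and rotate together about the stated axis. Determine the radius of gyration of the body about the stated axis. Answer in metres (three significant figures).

0.349

Rectangular plate: I_cm = (1/12)M(a²+b²) = (1/12)(3.4)[(0.33)² + (0.62)²] = 0.13977 kg·m²; centre at d = 0.37 m, so I = I_cm + Md² gives I = 0.13977 + (3.4)(0.37)² = 0.60523 kg·m².
Solid disk: I_cm = (1/2)MR² = (1/2)(1.7)(0.13)² = 0.014365 kg·m²; axis through the centre, so I = 0.014365 kg·m².
Total I = 0.61959 kg·m²; total mass M = 5.1 kg.
k = √(I/M) = √(0.61959/5.1) = 0.34855 m.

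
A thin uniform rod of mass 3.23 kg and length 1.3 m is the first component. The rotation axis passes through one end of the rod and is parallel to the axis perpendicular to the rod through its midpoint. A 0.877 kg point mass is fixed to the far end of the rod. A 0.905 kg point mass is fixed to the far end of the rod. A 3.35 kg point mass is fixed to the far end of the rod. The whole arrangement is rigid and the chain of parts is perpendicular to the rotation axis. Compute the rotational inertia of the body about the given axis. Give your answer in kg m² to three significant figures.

Thin rod: I_cm = (1/12)ML² = (1/12)(3.23)(1.3)² = 0.45489 kg m²; centre at d = 0.65 m, so I = I_cm + Md² gives I = 0.45489 + (3.23)(0.65)² = 1.8196 kg m².
Point mass: I_cm = 0; centre at d = 0.65 + 0.65 = 1.3 m, so I = I_cm + Md² gives I = 0 + (0.877)(1.3)² = 1.4821 kg m².
Point mass: I_cm = 0; centre at d = 0.65 + 0.65 = 1.3 m, so I = I_cm + Md² gives I = 0 + (0.905)(1.3)² = 1.5295 kg m².
Point mass: I_cm = 0; centre at d = 0.65 + 0.65 = 1.3 m, so I = I_cm + Md² gives I = 0 + (3.35)(1.3)² = 5.6615 kg m².
Total I = 1.8196 + 1.4821 + 1.5295 + 5.6615 = 10.493 kg m².

10.5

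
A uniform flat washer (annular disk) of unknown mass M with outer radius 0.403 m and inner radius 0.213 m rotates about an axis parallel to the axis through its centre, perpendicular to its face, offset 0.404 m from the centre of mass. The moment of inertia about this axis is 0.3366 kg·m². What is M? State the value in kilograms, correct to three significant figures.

I = I_cm + Md² = (1/2)M(R²+r²) + Md² = M·[0.5·[(0.403)² + (0.213)²] + (0.404)²] = M·0.26711.
So M = 0.3366 / 0.26711 = 1.2602 kg.

1.26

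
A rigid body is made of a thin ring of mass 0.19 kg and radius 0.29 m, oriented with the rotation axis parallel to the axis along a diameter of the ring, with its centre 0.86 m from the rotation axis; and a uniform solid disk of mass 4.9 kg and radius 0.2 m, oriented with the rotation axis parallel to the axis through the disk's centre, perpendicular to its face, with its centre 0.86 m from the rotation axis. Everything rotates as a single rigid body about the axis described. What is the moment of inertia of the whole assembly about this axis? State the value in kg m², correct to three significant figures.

Thin ring: I_cm = (1/2)MR² = (1/2)(0.19)(0.29)² = 0.0079895 kg m²; centre at d = 0.86 m, so the parallel axis theorem gives I = 0.0079895 + (0.19)(0.86)² = 0.14851 kg m².
Solid disk: I_cm = (1/2)MR² = (1/2)(4.9)(0.2)² = 0.098 kg m²; centre at d = 0.86 m, so the parallel axis theorem gives I = 0.098 + (4.9)(0.86)² = 3.722 kg m².
Total I = 0.14851 + 3.722 = 3.8706 kg m².

3.87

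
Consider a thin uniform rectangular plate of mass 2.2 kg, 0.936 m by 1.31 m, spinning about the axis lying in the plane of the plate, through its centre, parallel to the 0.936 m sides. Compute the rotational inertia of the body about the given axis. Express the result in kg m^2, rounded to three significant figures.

I_cm = (1/12)Mb² = (1/12)(2.2)(1.31)² = 0.31462 kg m^2; axis through the centre, so I = 0.31462 kg m^2.

0.315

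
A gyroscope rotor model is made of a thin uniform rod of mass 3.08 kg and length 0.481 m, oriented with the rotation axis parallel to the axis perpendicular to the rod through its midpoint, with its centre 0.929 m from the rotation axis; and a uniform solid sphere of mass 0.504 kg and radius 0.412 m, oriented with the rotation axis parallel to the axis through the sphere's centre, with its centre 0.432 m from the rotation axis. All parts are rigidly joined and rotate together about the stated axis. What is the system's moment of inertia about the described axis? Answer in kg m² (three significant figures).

2.85

Thin rod: I_cm = (1/12)ML² = (1/12)(3.08)(0.481)² = 0.059383 kg m²; centre at d = 0.929 m, so the parallel axis theorem gives I = 0.059383 + (3.08)(0.929)² = 2.7175 kg m².
Solid sphere: I_cm = (2/5)MR² = (2/5)(0.504)(0.412)² = 0.03422 kg m²; centre at d = 0.432 m, so the parallel axis theorem gives I = 0.03422 + (0.504)(0.432)² = 0.12828 kg m².
Total I = 2.7175 + 0.12828 = 2.8458 kg m².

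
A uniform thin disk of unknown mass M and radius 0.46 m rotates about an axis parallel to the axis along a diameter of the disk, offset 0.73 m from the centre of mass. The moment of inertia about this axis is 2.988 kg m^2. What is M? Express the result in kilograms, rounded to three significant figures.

I = I_cm + Md² = (1/4)MR² + Md² = M·[0.25·(0.46)² + (0.73)²] = M·0.5858.
So M = 2.988 / 0.5858 = 5.1007 kg.

5.10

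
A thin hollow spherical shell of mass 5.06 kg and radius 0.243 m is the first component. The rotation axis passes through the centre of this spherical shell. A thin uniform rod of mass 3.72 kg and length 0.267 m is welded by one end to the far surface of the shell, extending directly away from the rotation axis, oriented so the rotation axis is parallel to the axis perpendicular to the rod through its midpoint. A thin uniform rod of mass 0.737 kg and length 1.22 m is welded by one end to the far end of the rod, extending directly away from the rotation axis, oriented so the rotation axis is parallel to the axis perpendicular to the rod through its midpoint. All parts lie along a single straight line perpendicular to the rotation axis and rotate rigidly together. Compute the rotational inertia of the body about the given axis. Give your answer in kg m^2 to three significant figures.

1.76

Spherical shell: I_cm = (2/3)MR² = (2/3)(5.06)(0.243)² = 0.19919 kg m^2; axis through the centre, so I = 0.19919 kg m^2.
Thin rod: I_cm = (1/12)ML² = (1/12)(3.72)(0.267)² = 0.0221 kg m^2; centre at d = 0.243 + 0.1335 = 0.3765 m, so the parallel axis theorem gives I = 0.0221 + (3.72)(0.3765)² = 0.54942 kg m^2.
Thin rod: I_cm = (1/12)ML² = (1/12)(0.737)(1.22)² = 0.091413 kg m^2; centre at d = 0.243 + 0.1335 + 0.1335 + 0.61 = 1.12 m, so the parallel axis theorem gives I = 0.091413 + (0.737)(1.12)² = 1.0159 kg m^2.
Total I = 0.19919 + 0.54942 + 1.0159 = 1.7645 kg m^2.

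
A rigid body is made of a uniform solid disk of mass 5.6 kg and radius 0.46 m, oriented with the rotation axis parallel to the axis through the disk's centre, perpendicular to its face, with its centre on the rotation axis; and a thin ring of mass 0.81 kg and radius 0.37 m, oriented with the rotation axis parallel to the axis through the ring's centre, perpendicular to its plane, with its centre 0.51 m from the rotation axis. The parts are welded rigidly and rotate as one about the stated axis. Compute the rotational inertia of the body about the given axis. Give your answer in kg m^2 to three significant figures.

0.914

Solid disk: I_cm = (1/2)MR² = (1/2)(5.6)(0.46)² = 0.59248 kg m^2; axis through the centre, so I = 0.59248 kg m^2.
Thin ring: I_cm = MR² = (0.81)(0.37)² = 0.11089 kg m^2; centre at d = 0.51 m, so I = I_cm + Md² gives I = 0.11089 + (0.81)(0.51)² = 0.32157 kg m^2.
Total I = 0.59248 + 0.32157 = 0.91405 kg m^2.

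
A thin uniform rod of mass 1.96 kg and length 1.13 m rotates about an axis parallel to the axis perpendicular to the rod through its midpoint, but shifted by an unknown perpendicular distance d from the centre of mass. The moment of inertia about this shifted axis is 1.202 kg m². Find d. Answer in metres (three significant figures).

0.712

About the centre-of-mass axis, I_cm = (1/12)ML² = (1/12)(1.96)(1.13)² = 0.20856 kg m².
Parallel axis theorem: I = I_cm + Md², so Md² = 1.202 − 0.20856 = 0.99344 kg m².
d = √(0.99344 / 1.96) = 0.71194 m.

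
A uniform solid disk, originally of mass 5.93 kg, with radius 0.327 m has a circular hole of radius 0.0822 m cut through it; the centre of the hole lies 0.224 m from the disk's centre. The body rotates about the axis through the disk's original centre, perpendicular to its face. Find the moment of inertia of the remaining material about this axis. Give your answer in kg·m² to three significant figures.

Unpierced body about its centre: I₀ = (1/2)MR² = (1/2)(5.93)(0.327)² = 0.31704 kg·m².
The removed disk has mass m = M·(r/R)² = (5.93)(0.0822/0.327)² = 0.37472 kg (same uniform areal density).
Its moment of inertia about the rotation axis (parallel-axis theorem): I_hole = (1/2)mr² + md² = (1/2)(0.37472)(0.0822)² + (0.37472)(0.224)² = 0.020068 kg·m².
Treating the hole as negative mass, I = I₀ − I_hole = 0.31704 − 0.020068 = 0.29698 kg·m².

0.297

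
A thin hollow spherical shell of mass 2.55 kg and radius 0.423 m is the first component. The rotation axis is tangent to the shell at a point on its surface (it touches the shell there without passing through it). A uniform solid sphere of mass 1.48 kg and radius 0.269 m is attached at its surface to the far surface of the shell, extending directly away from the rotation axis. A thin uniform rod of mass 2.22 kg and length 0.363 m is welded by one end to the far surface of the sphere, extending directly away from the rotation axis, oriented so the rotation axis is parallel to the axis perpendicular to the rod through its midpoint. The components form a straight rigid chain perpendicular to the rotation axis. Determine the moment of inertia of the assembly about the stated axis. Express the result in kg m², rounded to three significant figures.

8.11

Spherical shell: I_cm = (2/3)MR² = (2/3)(2.55)(0.423)² = 0.30418 kg m²; centre at d = 0.423 m, so I = I_cm + Md² gives I = 0.30418 + (2.55)(0.423)² = 0.76045 kg m².
Solid sphere: I_cm = (2/5)MR² = (2/5)(1.48)(0.269)² = 0.042838 kg m²; centre at d = 0.423 + 0.423 + 0.269 = 1.115 m, so I = I_cm + Md² gives I = 0.042838 + (1.48)(1.115)² = 1.8828 kg m².
Thin rod: I_cm = (1/12)ML² = (1/12)(2.22)(0.363)² = 0.024377 kg m²; centre at d = 0.423 + 0.423 + 0.269 + 0.269 + 0.1815 = 1.5655 m, so I = I_cm + Md² gives I = 0.024377 + (2.22)(1.5655)² = 5.4651 kg m².
Total I = 0.76045 + 1.8828 + 5.4651 = 8.1084 kg m².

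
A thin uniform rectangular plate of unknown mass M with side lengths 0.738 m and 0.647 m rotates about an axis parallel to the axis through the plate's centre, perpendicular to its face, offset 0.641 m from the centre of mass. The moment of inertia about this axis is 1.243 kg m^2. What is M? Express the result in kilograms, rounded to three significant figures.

I = I_cm + Md² = (1/12)M(a²+b²) + Md² = M·[0.0833333·[(0.738)² + (0.647)²] + (0.641)²] = M·0.49115.
So M = 1.243 / 0.49115 = 2.5308 kg.

2.53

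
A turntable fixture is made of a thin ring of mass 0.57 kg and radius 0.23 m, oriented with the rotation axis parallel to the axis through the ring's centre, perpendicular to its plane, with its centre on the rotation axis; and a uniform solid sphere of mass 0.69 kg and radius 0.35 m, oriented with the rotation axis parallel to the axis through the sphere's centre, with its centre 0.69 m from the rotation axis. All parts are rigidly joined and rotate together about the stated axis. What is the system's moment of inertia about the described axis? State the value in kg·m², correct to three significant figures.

Thin ring: I_cm = MR² = (0.57)(0.23)² = 0.030153 kg·m²; axis through the centre, so I = 0.030153 kg·m².
Solid sphere: I_cm = (2/5)MR² = (2/5)(0.69)(0.35)² = 0.03381 kg·m²; centre at d = 0.69 m, so I = I_cm + Md² gives I = 0.03381 + (0.69)(0.69)² = 0.36232 kg·m².
Total I = 0.030153 + 0.36232 = 0.39247 kg·m².

0.392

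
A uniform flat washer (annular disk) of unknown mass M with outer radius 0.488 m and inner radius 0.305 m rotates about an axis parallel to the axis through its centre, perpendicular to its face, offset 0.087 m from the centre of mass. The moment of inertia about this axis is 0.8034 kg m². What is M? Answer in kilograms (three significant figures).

4.64

I = I_cm + Md² = (1/2)M(R²+r²) + Md² = M·[0.5·[(0.488)² + (0.305)²] + (0.087)²] = M·0.17315.
So M = 0.8034 / 0.17315 = 4.6398 kg.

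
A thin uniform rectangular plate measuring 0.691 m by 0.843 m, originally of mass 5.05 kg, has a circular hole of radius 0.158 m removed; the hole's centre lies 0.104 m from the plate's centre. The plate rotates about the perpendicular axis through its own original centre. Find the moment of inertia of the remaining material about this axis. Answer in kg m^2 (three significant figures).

0.484

Unpierced body about its centre: I₀ = (1/12)M(a²+b²) = (1/12)(5.05)[(0.691)² + (0.843)²] = 0.5 kg m^2.
The removed disk has mass m = M·πr²/(ab) = (5.05)·π(0.158)²/(0.691·0.843) = 0.67991 kg (same uniform areal density).
Its moment of inertia about the rotation axis (parallel-axis theorem): I_hole = (1/2)mr² + md² = (1/2)(0.67991)(0.158)² + (0.67991)(0.104)² = 0.01584 kg m^2.
Treating the hole as negative mass, I = I₀ − I_hole = 0.5 − 0.01584 = 0.48416 kg m^2.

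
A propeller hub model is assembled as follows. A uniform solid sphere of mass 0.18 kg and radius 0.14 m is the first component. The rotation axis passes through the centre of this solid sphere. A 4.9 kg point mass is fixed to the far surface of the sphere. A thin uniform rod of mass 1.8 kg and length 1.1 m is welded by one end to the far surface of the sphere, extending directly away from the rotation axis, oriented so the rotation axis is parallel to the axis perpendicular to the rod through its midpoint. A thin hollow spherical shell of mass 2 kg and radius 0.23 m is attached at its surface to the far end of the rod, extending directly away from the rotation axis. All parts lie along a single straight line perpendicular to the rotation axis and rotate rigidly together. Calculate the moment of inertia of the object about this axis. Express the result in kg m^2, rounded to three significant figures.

5.53

Solid sphere: I_cm = (2/5)MR² = (2/5)(0.18)(0.14)² = 0.0014112 kg m^2; axis through the centre, so I = 0.0014112 kg m^2.
Point mass: I_cm = 0; centre at d = 0.14 m, so I = I_cm + Md² gives I = 0 + (4.9)(0.14)² = 0.09604 kg m^2.
Thin rod: I_cm = (1/12)ML² = (1/12)(1.8)(1.1)² = 0.1815 kg m^2; centre at d = 0.14 + 0.55 = 0.69 m, so I = I_cm + Md² gives I = 0.1815 + (1.8)(0.69)² = 1.0385 kg m^2.
Spherical shell: I_cm = (2/3)MR² = (2/3)(2)(0.23)² = 0.070533 kg m^2; centre at d = 0.14 + 0.55 + 0.55 + 0.23 = 1.47 m, so I = I_cm + Md² gives I = 0.070533 + (2)(1.47)² = 4.3923 kg m^2.
Total I = 0.0014112 + 0.09604 + 1.0385 + 4.3923 = 5.5283 kg m^2.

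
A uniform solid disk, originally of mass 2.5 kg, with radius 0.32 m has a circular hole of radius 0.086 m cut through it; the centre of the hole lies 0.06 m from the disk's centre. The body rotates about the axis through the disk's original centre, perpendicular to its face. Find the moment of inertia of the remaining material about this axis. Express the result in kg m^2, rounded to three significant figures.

0.127

Unpierced body about its centre: I₀ = (1/2)MR² = (1/2)(2.5)(0.32)² = 0.128 kg m^2.
The removed disk has mass m = M·(r/R)² = (2.5)(0.086/0.32)² = 0.18057 kg (same uniform areal density).
Its moment of inertia about the rotation axis (parallel-axis theorem): I_hole = (1/2)mr² + md² = (1/2)(0.18057)(0.086)² + (0.18057)(0.06)² = 0.0013178 kg m^2.
Treating the hole as negative mass, I = I₀ − I_hole = 0.128 − 0.0013178 = 0.12668 kg m^2.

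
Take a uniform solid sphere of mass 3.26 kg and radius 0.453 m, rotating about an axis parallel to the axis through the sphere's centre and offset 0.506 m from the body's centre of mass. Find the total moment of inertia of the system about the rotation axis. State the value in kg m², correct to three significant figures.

I_cm = (2/5)MR² = (2/5)(3.26)(0.453)² = 0.26759 kg m²; centre at d = 0.506 m, so I = I_cm + Md² gives I = 0.26759 + (3.26)(0.506)² = 1.1023 kg m².

1.10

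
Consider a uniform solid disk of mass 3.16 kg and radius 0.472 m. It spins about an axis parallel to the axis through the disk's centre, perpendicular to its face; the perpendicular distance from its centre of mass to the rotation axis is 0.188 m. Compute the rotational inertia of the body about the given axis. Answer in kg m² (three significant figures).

I_cm = (1/2)MR² = (1/2)(3.16)(0.472)² = 0.352 kg m²; centre at d = 0.188 m, so I = I_cm + Md² gives I = 0.352 + (3.16)(0.188)² = 0.46369 kg m².

0.464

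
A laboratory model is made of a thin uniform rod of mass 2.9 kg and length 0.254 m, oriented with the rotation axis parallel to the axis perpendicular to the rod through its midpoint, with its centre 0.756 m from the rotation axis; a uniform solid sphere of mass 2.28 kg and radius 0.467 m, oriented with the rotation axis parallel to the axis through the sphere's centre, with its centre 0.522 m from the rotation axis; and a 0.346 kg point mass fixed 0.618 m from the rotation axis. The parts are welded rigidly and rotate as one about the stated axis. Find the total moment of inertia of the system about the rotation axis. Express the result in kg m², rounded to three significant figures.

2.63

Thin rod: I_cm = (1/12)ML² = (1/12)(2.9)(0.254)² = 0.015591 kg m²; centre at d = 0.756 m, so I = I_cm + Md² gives I = 0.015591 + (2.9)(0.756)² = 1.673 kg m².
Solid sphere: I_cm = (2/5)MR² = (2/5)(2.28)(0.467)² = 0.1989 kg m²; centre at d = 0.522 m, so I = I_cm + Md² gives I = 0.1989 + (2.28)(0.522)² = 0.82016 kg m².
Point mass: I_cm = 0; centre at d = 0.618 m, so I = I_cm + Md² gives I = 0 + (0.346)(0.618)² = 0.13215 kg m².
Total I = 1.673 + 0.82016 + 0.13215 = 2.6254 kg m².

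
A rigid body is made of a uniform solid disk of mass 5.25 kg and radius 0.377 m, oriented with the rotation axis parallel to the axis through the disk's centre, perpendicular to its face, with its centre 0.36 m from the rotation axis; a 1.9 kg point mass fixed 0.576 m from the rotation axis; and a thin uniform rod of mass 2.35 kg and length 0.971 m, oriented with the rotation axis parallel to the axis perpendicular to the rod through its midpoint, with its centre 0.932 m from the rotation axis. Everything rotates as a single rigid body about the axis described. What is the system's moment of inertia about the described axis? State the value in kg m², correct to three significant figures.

3.91

Solid disk: I_cm = (1/2)MR² = (1/2)(5.25)(0.377)² = 0.37309 kg m²; centre at d = 0.36 m, so I = I_cm + Md² gives I = 0.37309 + (5.25)(0.36)² = 1.0535 kg m².
Point mass: I_cm = 0; centre at d = 0.576 m, so I = I_cm + Md² gives I = 0 + (1.9)(0.576)² = 0.63037 kg m².
Thin rod: I_cm = (1/12)ML² = (1/12)(2.35)(0.971)² = 0.18464 kg m²; centre at d = 0.932 m, so I = I_cm + Md² gives I = 0.18464 + (2.35)(0.932)² = 2.2259 kg m².
Total I = 1.0535 + 0.63037 + 2.2259 = 3.9098 kg m².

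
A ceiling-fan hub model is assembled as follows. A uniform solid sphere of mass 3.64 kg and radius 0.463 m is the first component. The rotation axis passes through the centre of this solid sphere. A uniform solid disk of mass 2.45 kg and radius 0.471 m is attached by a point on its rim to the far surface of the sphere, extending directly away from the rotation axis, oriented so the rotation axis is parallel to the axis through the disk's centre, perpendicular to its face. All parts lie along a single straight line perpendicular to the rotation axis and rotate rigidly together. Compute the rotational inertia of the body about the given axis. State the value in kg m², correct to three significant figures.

Solid sphere: I_cm = (2/5)MR² = (2/5)(3.64)(0.463)² = 0.31212 kg m²; axis through the centre, so I = 0.31212 kg m².
Solid disk: I_cm = (1/2)MR² = (1/2)(2.45)(0.471)² = 0.27176 kg m²; centre at d = 0.463 + 0.471 = 0.934 m, so the parallel axis theorem gives I = 0.27176 + (2.45)(0.934)² = 2.409 kg m².
Total I = 0.31212 + 2.409 = 2.7211 kg m².

2.72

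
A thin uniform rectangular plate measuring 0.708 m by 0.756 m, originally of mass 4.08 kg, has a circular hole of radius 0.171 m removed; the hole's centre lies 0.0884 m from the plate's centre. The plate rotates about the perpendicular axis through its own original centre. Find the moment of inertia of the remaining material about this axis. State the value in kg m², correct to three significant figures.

0.349

Unpierced body about its centre: I₀ = (1/12)M(a²+b²) = (1/12)(4.08)[(0.708)² + (0.756)²] = 0.36475 kg m².
The removed disk has mass m = M·πr²/(ab) = (4.08)·π(0.171)²/(0.708·0.756) = 0.70024 kg (same uniform areal density).
Its moment of inertia about the rotation axis (parallel-axis theorem): I_hole = (1/2)mr² + md² = (1/2)(0.70024)(0.171)² + (0.70024)(0.0884)² = 0.01571 kg m².
Treating the hole as negative mass, I = I₀ − I_hole = 0.36475 − 0.01571 = 0.34904 kg m².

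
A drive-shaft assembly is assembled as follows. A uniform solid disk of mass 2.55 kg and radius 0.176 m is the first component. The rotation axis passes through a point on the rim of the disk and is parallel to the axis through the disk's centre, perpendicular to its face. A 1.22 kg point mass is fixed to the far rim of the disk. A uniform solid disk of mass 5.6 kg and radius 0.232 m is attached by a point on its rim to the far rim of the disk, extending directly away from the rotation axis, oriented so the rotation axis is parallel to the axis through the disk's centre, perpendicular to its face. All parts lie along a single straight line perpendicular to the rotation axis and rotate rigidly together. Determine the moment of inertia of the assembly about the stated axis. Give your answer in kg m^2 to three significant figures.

2.33

Solid disk: I_cm = (1/2)MR² = (1/2)(2.55)(0.176)² = 0.039494 kg m^2; centre at d = 0.176 m, so I = I_cm + Md² gives I = 0.039494 + (2.55)(0.176)² = 0.11848 kg m^2.
Point mass: I_cm = 0; centre at d = 0.176 + 0.176 = 0.352 m, so I = I_cm + Md² gives I = 0 + (1.22)(0.352)² = 0.15116 kg m^2.
Solid disk: I_cm = (1/2)MR² = (1/2)(5.6)(0.232)² = 0.15071 kg m^2; centre at d = 0.176 + 0.176 + 0.232 = 0.584 m, so I = I_cm + Md² gives I = 0.15071 + (5.6)(0.584)² = 2.0606 kg m^2.
Total I = 0.11848 + 0.15116 + 2.0606 = 2.3303 kg m^2.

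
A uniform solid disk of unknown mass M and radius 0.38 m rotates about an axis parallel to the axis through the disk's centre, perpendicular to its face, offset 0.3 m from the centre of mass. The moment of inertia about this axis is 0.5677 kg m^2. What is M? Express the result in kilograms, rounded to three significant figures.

I = I_cm + Md² = (1/2)MR² + Md² = M·[0.5·(0.38)² + (0.3)²] = M·0.1622.
So M = 0.5677 / 0.1622 = 3.5 kg.

3.50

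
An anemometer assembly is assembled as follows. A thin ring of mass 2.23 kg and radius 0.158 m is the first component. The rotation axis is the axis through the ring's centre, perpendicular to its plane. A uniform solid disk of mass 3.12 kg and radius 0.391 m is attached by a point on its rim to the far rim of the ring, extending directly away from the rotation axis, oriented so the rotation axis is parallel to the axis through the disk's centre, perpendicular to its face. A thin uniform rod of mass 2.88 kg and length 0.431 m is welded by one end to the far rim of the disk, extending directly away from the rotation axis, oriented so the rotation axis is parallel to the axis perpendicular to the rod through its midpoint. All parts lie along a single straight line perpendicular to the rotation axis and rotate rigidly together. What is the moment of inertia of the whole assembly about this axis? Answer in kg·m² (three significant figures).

Thin ring: I_cm = MR² = (2.23)(0.158)² = 0.05567 kg·m²; axis through the centre, so I = 0.05567 kg·m².
Solid disk: I_cm = (1/2)MR² = (1/2)(3.12)(0.391)² = 0.23849 kg·m²; centre at d = 0.158 + 0.391 = 0.549 m, so the parallel axis theorem gives I = 0.23849 + (3.12)(0.549)² = 1.1789 kg·m².
Thin rod: I_cm = (1/12)ML² = (1/12)(2.88)(0.431)² = 0.044583 kg·m²; centre at d = 0.158 + 0.391 + 0.391 + 0.2155 = 1.1555 m, so the parallel axis theorem gives I = 0.044583 + (2.88)(1.1555)² = 3.8899 kg·m².
Total I = 0.05567 + 1.1789 + 3.8899 = 5.1244 kg·m².

5.12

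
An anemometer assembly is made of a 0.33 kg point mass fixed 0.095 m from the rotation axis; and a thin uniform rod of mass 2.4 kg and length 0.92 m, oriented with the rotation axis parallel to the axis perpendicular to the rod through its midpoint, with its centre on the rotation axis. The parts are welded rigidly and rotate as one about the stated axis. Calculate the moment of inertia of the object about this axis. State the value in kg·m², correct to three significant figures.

Point mass: I_cm = 0; centre at d = 0.095 m, so I = I_cm + Md² gives I = 0 + (0.33)(0.095)² = 0.0029782 kg·m².
Thin rod: I_cm = (1/12)ML² = (1/12)(2.4)(0.92)² = 0.16928 kg·m²; axis through the centre, so I = 0.16928 kg·m².
Total I = 0.0029782 + 0.16928 = 0.17226 kg·m².

0.172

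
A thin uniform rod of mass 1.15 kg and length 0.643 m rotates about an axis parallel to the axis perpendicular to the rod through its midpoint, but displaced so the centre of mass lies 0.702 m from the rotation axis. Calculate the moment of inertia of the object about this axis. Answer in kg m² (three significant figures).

0.606

I_cm = (1/12)ML² = (1/12)(1.15)(0.643)² = 0.039622 kg m²; centre at d = 0.702 m, so the parallel axis theorem gives I = 0.039622 + (1.15)(0.702)² = 0.60635 kg m².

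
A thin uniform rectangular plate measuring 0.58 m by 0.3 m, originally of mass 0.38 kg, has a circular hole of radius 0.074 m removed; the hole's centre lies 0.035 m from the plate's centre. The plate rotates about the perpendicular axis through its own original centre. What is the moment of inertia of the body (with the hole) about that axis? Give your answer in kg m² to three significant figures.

0.0134

Unpierced body about its centre: I₀ = (1/12)M(a²+b²) = (1/12)(0.38)[(0.58)² + (0.3)²] = 0.013503 kg m².
The removed disk has mass m = M·πr²/(ab) = (0.38)·π(0.074)²/(0.58·0.3) = 0.037571 kg (same uniform areal density).
Its moment of inertia about the rotation axis (parallel-axis theorem): I_hole = (1/2)mr² + md² = (1/2)(0.037571)(0.074)² + (0.037571)(0.035)² = 0.00014889 kg m².
Treating the hole as negative mass, I = I₀ − I_hole = 0.013503 − 0.00014889 = 0.013354 kg m².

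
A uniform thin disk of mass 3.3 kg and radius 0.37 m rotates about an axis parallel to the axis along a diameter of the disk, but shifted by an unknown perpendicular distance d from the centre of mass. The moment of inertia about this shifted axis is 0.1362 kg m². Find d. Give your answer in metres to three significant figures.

0.0840

About the centre-of-mass axis, I_cm = (1/4)MR² = (1/4)(3.3)(0.37)² = 0.11294 kg m².
Parallel axis theorem: I = I_cm + Md², so Md² = 0.1362 − 0.11294 = 0.023258 kg m².
d = √(0.023258 / 3.3) = 0.083951 m.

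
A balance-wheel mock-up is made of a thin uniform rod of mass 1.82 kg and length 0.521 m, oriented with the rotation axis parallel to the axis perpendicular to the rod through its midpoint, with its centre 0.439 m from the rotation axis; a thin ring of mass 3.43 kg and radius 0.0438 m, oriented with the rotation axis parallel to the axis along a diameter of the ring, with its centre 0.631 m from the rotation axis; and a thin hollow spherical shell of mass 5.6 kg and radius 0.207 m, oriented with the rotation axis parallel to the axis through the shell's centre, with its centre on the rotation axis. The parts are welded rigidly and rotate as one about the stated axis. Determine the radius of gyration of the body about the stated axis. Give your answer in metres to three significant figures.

Thin rod: I_cm = (1/12)ML² = (1/12)(1.82)(0.521)² = 0.041169 kg·m²; centre at d = 0.439 m, so the parallel axis theorem gives I = 0.041169 + (1.82)(0.439)² = 0.39192 kg·m².
Thin ring: I_cm = (1/2)MR² = (1/2)(3.43)(0.0438)² = 0.0032901 kg·m²; centre at d = 0.631 m, so the parallel axis theorem gives I = 0.0032901 + (3.43)(0.631)² = 1.369 kg·m².
Spherical shell: I_cm = (2/3)MR² = (2/3)(5.6)(0.207)² = 0.15997 kg·m²; axis through the centre, so I = 0.15997 kg·m².
Total I = 1.9209 kg·m²; total mass M = 10.85 kg.
k = √(I/M) = √(1.9209/10.85) = 0.42076 m.

0.421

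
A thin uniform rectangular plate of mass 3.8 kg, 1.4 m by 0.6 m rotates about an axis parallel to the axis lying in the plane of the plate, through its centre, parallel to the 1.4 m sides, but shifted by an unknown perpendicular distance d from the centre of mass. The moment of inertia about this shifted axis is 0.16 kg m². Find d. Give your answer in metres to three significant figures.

0.110

About the centre-of-mass axis, I_cm = (1/12)Mb² = (1/12)(3.8)(0.6)² = 0.114 kg m².
Parallel axis theorem: I = I_cm + Md², so Md² = 0.16 − 0.114 = 0.046 kg m².
d = √(0.046 / 3.8) = 0.11002 m.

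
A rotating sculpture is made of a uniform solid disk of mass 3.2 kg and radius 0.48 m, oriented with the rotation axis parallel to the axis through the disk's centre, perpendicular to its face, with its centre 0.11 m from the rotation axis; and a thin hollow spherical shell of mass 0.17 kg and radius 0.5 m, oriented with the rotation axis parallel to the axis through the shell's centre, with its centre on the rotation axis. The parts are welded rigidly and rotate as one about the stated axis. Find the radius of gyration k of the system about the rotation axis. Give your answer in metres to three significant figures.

Solid disk: I_cm = (1/2)MR² = (1/2)(3.2)(0.48)² = 0.36864 kg m²; centre at d = 0.11 m, so the parallel axis theorem gives I = 0.36864 + (3.2)(0.11)² = 0.40736 kg m².
Spherical shell: I_cm = (2/3)MR² = (2/3)(0.17)(0.5)² = 0.028333 kg m²; axis through the centre, so I = 0.028333 kg m².
Total I = 0.43569 kg m²; total mass M = 3.37 kg.
k = √(I/M) = √(0.43569/3.37) = 0.35956 m.

0.360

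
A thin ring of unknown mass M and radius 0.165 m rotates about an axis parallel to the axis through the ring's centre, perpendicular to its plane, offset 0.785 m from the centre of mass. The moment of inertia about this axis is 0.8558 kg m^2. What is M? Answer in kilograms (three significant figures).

1.33

I = I_cm + Md² = MR² + Md² = M·[1·(0.165)² + (0.785)²] = M·0.64345.
So M = 0.8558 / 0.64345 = 1.33 kg.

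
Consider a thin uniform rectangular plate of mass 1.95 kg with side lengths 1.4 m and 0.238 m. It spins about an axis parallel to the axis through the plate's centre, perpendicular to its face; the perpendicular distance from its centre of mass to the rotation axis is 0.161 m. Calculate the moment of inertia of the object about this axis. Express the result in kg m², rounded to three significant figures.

0.378

I_cm = (1/12)M(a²+b²) = (1/12)(1.95)[(1.4)² + (0.238)²] = 0.3277 kg m²; centre at d = 0.161 m, so I = I_cm + Md² gives I = 0.3277 + (1.95)(0.161)² = 0.37825 kg m².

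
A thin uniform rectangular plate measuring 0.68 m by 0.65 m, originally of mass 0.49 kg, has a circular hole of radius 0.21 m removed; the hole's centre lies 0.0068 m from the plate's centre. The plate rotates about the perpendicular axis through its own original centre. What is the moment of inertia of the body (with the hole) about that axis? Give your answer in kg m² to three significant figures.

0.0327

Unpierced body about its centre: I₀ = (1/12)M(a²+b²) = (1/12)(0.49)[(0.68)² + (0.65)²] = 0.036133 kg m².
The removed disk has mass m = M·πr²/(ab) = (0.49)·π(0.21)²/(0.68·0.65) = 0.15359 kg (same uniform areal density).
Its moment of inertia about the rotation axis (parallel-axis theorem): I_hole = (1/2)mr² + md² = (1/2)(0.15359)(0.21)² + (0.15359)(0.0068)² = 0.0033938 kg m².
Treating the hole as negative mass, I = I₀ − I_hole = 0.036133 − 0.0033938 = 0.03274 kg m².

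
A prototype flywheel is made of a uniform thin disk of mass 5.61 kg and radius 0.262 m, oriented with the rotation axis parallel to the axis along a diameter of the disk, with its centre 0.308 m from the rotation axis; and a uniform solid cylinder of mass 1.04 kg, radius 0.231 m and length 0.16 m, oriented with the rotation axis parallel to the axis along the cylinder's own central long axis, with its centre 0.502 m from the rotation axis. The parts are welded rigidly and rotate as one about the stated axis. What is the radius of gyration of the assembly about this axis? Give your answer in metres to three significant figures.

Thin disk: I_cm = (1/4)MR² = (1/4)(5.61)(0.262)² = 0.096273 kg m^2; centre at d = 0.308 m, so the parallel axis theorem gives I = 0.096273 + (5.61)(0.308)² = 0.62846 kg m^2.
Solid cylinder: I_cm = (1/2)MR² = (1/2)(1.04)(0.231)² = 0.027748 kg m^2; centre at d = 0.502 m, so the parallel axis theorem gives I = 0.027748 + (1.04)(0.502)² = 0.28983 kg m^2.
Total I = 0.91829 kg m^2; total mass M = 6.65 kg.
k = √(I/M) = √(0.91829/6.65) = 0.3716 m.

0.372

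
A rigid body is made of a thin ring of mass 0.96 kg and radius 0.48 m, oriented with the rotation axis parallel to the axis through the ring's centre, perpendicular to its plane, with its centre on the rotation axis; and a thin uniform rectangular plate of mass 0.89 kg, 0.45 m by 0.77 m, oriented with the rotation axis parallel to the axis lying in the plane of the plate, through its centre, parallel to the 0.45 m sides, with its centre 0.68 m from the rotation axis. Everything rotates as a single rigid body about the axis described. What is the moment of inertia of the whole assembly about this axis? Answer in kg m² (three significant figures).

0.677

Thin ring: I_cm = MR² = (0.96)(0.48)² = 0.22118 kg m²; axis through the centre, so I = 0.22118 kg m².
Rectangular plate: I_cm = (1/12)Mb² = (1/12)(0.89)(0.77)² = 0.043973 kg m²; centre at d = 0.68 m, so I = I_cm + Md² gives I = 0.043973 + (0.89)(0.68)² = 0.45551 kg m².
Total I = 0.22118 + 0.45551 = 0.67669 kg m².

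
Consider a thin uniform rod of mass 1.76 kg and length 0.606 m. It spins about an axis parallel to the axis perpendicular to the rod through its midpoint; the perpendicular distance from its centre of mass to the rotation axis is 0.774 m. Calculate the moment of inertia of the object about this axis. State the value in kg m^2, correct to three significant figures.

I_cm = (1/12)ML² = (1/12)(1.76)(0.606)² = 0.053861 kg m^2; centre at d = 0.774 m, so I = I_cm + Md² gives I = 0.053861 + (1.76)(0.774)² = 1.1082 kg m^2.

1.11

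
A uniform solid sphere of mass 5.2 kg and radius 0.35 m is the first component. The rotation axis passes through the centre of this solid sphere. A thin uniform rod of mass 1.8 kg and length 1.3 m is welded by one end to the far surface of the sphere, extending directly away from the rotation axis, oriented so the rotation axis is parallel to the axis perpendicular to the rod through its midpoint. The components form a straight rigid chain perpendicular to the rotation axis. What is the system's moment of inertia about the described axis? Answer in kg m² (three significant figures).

2.31

Solid sphere: I_cm = (2/5)MR² = (2/5)(5.2)(0.35)² = 0.2548 kg m²; axis through the centre, so I = 0.2548 kg m².
Thin rod: I_cm = (1/12)ML² = (1/12)(1.8)(1.3)² = 0.2535 kg m²; centre at d = 0.35 + 0.65 = 1 m, so I = I_cm + Md² gives I = 0.2535 + (1.8)(1)² = 2.0535 kg m².
Total I = 0.2548 + 2.0535 = 2.3083 kg m².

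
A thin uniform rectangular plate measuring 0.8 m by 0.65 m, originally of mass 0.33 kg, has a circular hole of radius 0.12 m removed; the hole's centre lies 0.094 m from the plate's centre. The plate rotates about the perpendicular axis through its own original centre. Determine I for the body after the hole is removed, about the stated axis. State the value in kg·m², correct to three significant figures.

Unpierced body about its centre: I₀ = (1/12)M(a²+b²) = (1/12)(0.33)[(0.8)² + (0.65)²] = 0.029219 kg·m².
The removed disk has mass m = M·πr²/(ab) = (0.33)·π(0.12)²/(0.8·0.65) = 0.028709 kg (same uniform areal density).
Its moment of inertia about the rotation axis (parallel-axis theorem): I_hole = (1/2)mr² + md² = (1/2)(0.028709)(0.12)² + (0.028709)(0.094)² = 0.00046038 kg·m².
Treating the hole as negative mass, I = I₀ − I_hole = 0.029219 − 0.00046038 = 0.028758 kg·m².

0.0288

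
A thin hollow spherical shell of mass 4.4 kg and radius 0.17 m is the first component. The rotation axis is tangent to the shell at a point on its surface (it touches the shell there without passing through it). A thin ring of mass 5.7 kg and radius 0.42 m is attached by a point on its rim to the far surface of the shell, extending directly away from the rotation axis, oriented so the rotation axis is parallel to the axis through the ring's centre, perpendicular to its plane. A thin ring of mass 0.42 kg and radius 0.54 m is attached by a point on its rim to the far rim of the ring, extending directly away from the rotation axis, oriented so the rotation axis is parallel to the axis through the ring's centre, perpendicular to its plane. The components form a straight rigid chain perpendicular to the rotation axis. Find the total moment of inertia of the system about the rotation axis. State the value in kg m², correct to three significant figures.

Spherical shell: I_cm = (2/3)MR² = (2/3)(4.4)(0.17)² = 0.084773 kg m²; centre at d = 0.17 m, so the parallel axis theorem gives I = 0.084773 + (4.4)(0.17)² = 0.21193 kg m².
Thin ring: I_cm = MR² = (5.7)(0.42)² = 1.0055 kg m²; centre at d = 0.17 + 0.17 + 0.42 = 0.76 m, so the parallel axis theorem gives I = 1.0055 + (5.7)(0.76)² = 4.2978 kg m².
Thin ring: I_cm = MR² = (0.42)(0.54)² = 0.12247 kg m²; centre at d = 0.17 + 0.17 + 0.42 + 0.42 + 0.54 = 1.72 m, so the parallel axis theorem gives I = 0.12247 + (0.42)(1.72)² = 1.365 kg m².
Total I = 0.21193 + 4.2978 + 1.365 = 5.8747 kg m².

5.87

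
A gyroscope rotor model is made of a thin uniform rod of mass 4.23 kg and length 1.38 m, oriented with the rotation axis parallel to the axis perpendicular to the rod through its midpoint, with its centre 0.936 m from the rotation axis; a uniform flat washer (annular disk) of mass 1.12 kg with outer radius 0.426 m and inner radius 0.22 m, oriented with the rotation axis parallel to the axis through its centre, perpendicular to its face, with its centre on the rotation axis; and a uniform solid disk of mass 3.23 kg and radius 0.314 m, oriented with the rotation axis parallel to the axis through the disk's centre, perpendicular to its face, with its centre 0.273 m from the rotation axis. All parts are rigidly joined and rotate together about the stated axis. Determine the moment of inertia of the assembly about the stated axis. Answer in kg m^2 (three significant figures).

4.91

Thin rod: I_cm = (1/12)ML² = (1/12)(4.23)(1.38)² = 0.6713 kg m^2; centre at d = 0.936 m, so the parallel axis theorem gives I = 0.6713 + (4.23)(0.936)² = 4.3772 kg m^2.
Annular disk: I_cm = (1/2)M(R²+r²) = (1/2)(1.12)[(0.426)² + (0.22)²] = 0.12873 kg m^2; axis through the centre, so I = 0.12873 kg m^2.
Solid disk: I_cm = (1/2)MR² = (1/2)(3.23)(0.314)² = 0.15923 kg m^2; centre at d = 0.273 m, so the parallel axis theorem gives I = 0.15923 + (3.23)(0.273)² = 0.39996 kg m^2.
Total I = 4.3772 + 0.12873 + 0.39996 = 4.9059 kg m^2.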